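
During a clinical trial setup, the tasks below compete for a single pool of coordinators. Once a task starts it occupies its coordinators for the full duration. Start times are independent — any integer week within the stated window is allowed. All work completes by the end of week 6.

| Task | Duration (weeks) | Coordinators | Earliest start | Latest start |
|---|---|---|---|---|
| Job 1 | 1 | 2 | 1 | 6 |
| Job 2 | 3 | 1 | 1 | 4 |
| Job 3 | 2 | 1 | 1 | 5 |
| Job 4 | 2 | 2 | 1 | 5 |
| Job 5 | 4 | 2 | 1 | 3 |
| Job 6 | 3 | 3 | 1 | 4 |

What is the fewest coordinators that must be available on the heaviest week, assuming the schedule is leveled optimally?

5

Early-start (Job 1@1, Job 2@1, Job 3@1, Job 4@1, Job 5@1, Job 6@1) gives peak 11: w1:11  w2:9  w3:6  w4:2  w5:0  w6:0.
Shift Job 4→2, Job 5→3, Job 6→4.
Schedule Job 1@1, Job 2@1, Job 3@1, Job 4@2, Job 5@3, Job 6@4: w1:4  w2:4  w3:5  w4:5  w5:5  w6:5 — peak 5.
Total coordinator-weeks = 28 over 6 weeks ⇒ peak ≥ ⌈28/6⌉ = 5, so 5 is optimal.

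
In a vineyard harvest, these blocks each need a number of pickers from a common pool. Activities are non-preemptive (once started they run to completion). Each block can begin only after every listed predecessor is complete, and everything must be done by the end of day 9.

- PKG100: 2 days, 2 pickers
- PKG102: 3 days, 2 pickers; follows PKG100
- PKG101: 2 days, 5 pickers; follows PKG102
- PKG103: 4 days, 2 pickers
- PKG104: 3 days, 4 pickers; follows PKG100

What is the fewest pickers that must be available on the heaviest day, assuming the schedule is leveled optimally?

Early-start (PKG100@1, PKG102@3, PKG101@6, PKG103@1, PKG104@3) gives peak 8: d1:4  d2:4  d3:8  d4:8  d5:6  d6:5  d7:5  d8:0  d9:0.
Shift PKG101→8, PKG104→5.
Schedule PKG100@1, PKG102@3, PKG101@8, PKG103@1, PKG104@5: d1:4  d2:4  d3:4  d4:4  d5:6  d6:4  d7:4  d8:5  d9:5 — peak 6.

6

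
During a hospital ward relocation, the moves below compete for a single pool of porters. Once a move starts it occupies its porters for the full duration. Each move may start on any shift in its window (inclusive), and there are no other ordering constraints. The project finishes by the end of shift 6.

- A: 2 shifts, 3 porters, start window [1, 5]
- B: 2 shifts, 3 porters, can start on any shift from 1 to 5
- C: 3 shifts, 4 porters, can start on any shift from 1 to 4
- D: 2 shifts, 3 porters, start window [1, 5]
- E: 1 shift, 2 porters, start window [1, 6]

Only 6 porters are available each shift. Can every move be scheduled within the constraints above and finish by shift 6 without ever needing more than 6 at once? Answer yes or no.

no

The minimum achievable peak is 7; 6 < 7, so no feasible schedule stays within the cap.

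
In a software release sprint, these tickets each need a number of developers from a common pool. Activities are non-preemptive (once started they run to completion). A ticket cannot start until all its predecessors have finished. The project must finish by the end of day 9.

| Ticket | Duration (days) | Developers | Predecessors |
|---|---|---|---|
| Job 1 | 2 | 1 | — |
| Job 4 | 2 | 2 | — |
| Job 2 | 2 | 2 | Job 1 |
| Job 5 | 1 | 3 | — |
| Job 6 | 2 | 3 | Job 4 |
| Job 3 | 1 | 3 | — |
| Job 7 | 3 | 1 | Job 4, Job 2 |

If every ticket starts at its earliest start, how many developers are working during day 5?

At early start, day 5 has: Job 7.
Demand: 1 = 1.

1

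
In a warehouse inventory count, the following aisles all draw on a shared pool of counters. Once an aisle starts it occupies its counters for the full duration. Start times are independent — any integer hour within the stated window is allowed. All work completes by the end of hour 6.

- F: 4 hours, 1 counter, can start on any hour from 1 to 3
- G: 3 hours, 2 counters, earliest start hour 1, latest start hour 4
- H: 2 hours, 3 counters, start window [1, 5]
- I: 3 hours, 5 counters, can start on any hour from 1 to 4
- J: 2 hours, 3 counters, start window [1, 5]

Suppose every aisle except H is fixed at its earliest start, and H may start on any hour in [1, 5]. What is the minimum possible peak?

H@1: h1:14  h2:14  h3:8  h4:1  h5:0  h6:0 → peak 14
H@2: h1:11  h2:14  h3:11  h4:1  h5:0  h6:0 → peak 14
H@3: h1:11  h2:11  h3:11  h4:4  h5:0  h6:0 → peak 11
H@4: h1:11  h2:11  h3:8  h4:4  h5:3  h6:0 → peak 11
H@5: h1:11  h2:11  h3:8  h4:1  h5:3  h6:3 → peak 11
Best is H@3, peak 11.

11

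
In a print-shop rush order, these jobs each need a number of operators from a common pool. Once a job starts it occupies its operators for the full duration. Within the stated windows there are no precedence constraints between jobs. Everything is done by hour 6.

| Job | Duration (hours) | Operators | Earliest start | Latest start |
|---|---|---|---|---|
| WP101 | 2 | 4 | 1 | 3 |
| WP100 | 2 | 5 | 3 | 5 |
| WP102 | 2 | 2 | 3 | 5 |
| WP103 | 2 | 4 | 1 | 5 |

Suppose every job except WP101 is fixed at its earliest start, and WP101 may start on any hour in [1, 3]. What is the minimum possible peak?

WP101@1: h1:8  h2:8  h3:7  h4:7  h5:0  h6:0 → peak 8
WP101@2: h1:4  h2:8  h3:11  h4:7  h5:0  h6:0 → peak 11
WP101@3: h1:4  h2:4  h3:11  h4:11  h5:0  h6:0 → peak 11
Best is WP101@1, peak 8.

8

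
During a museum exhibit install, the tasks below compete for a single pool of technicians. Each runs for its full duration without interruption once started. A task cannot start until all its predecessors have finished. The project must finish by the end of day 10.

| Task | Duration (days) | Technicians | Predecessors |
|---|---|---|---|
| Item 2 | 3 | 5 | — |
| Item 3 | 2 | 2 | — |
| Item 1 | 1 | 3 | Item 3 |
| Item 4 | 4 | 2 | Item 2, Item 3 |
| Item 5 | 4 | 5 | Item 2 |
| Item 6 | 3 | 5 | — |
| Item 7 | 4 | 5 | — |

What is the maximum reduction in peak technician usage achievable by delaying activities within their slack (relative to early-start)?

8

Early-start peak: d1:17  d2:17  d3:18  d4:12  d5:7  d6:7  d7:7  d8:0  d9:0  d10:0 ⇒ 18.
Leveled (Item 2@1, Item 3@1, Item 1@4, Item 4@4, Item 5@7, Item 6@8, Item 7@3): d1:7  d2:7  d3:10  d4:10  d5:7  d6:7  d7:7  d8:10  d9:10  d10:10 ⇒ 10.
Reduction 18 − 10 = 8.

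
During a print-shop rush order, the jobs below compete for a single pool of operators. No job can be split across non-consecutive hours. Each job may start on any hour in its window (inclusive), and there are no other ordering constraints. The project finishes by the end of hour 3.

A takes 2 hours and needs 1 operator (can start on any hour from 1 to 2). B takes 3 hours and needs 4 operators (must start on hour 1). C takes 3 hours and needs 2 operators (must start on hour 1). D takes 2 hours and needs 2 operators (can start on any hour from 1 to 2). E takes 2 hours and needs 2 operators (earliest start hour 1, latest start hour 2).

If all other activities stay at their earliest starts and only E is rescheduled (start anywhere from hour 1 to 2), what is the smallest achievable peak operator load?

E@1: h1:11  h2:11  h3:6 → peak 11
E@2: h1:9  h2:11  h3:8 → peak 11
Best is E@1, peak 11.

11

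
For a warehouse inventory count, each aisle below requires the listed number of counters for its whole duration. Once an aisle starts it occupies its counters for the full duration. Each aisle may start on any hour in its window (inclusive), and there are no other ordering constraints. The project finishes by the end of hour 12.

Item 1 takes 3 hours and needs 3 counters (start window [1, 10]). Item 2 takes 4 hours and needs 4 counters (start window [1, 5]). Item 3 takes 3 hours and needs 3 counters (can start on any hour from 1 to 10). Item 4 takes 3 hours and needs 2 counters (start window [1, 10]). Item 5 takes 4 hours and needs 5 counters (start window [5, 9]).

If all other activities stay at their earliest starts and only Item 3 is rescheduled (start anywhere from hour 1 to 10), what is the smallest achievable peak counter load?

9

Item 3@1: h1:12  h2:12  h3:12  h4:4  h5:5  h6:5  h7:5  h8:5  h9:0  h10:0  h11:0  h12:0 → peak 12
Item 3@2: h1:9  h2:12  h3:12  h4:7  h5:5  h6:5  h7:5  h8:5  h9:0  h10:0  h11:0  h12:0 → peak 12
Item 3@3: h1:9  h2:9  h3:12  h4:7  h5:8  h6:5  h7:5  h8:5  h9:0  h10:0  h11:0  h12:0 → peak 12
Item 3@4: h1:9  h2:9  h3:9  h4:7  h5:8  h6:8  h7:5  h8:5  h9:0  h10:0  h11:0  h12:0 → peak 9
Item 3@5: h1:9  h2:9  h3:9  h4:4  h5:8  h6:8  h7:8  h8:5  h9:0  h10:0  h11:0  h12:0 → peak 9
Item 3@6: h1:9  h2:9  h3:9  h4:4  h5:5  h6:8  h7:8  h8:8  h9:0  h10:0  h11:0  h12:0 → peak 9
Item 3@7: h1:9  h2:9  h3:9  h4:4  h5:5  h6:5  h7:8  h8:8  h9:3  h10:0  h11:0  h12:0 → peak 9
Item 3@8: h1:9  h2:9  h3:9  h4:4  h5:5  h6:5  h7:5  h8:8  h9:3  h10:3  h11:0  h12:0 → peak 9
Item 3@9: h1:9  h2:9  h3:9  h4:4  h5:5  h6:5  h7:5  h8:5  h9:3  h10:3  h11:3  h12:0 → peak 9
Item 3@10: h1:9  h2:9  h3:9  h4:4  h5:5  h6:5  h7:5  h8:5  h9:0  h10:3  h11:3  h12:3 → peak 9
Best is Item 3@4, peak 9.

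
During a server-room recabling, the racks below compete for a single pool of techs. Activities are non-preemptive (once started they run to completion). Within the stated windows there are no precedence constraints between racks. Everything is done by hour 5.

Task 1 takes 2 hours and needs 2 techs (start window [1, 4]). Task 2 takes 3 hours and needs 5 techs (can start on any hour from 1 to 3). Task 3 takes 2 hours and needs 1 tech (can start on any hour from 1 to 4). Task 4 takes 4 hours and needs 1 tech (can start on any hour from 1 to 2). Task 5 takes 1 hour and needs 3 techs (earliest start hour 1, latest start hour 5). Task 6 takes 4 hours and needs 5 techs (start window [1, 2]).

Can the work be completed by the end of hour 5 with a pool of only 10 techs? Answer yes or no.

no

The minimum achievable peak is 11; 10 < 11, so no feasible schedule stays within the cap.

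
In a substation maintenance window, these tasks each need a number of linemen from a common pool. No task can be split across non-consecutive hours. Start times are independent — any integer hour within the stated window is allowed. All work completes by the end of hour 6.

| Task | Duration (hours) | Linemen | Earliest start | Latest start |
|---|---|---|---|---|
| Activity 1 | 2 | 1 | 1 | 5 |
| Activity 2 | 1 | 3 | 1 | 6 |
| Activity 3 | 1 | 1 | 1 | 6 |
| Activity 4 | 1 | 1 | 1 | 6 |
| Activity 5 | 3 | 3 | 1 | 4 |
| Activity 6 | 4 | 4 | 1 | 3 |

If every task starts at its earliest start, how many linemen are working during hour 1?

13

At early start, hour 1 has: Activity 1, Activity 2, Activity 3, Activity 4, Activity 5, Activity 6.
Demand: 1 + 3 + 1 + 1 + 3 + 4 = 13.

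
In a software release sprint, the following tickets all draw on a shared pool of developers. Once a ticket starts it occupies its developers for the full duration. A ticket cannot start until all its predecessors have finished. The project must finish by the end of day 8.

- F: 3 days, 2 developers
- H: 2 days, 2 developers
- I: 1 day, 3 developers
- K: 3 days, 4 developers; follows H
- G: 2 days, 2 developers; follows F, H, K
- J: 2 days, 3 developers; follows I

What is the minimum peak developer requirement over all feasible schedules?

Early-start (F@1, H@1, I@1, K@3, G@6, J@2) gives peak 9: d1:7  d2:7  d3:9  d4:4  d5:4  d6:2  d7:2  d8:0.
Shift I→3, K→4, G→7, J→7.
Schedule F@1, H@1, I@3, K@4, G@7, J@7: d1:4  d2:4  d3:5  d4:4  d5:4  d6:4  d7:5  d8:5 — peak 5.
Total developer-days = 35 over 8 days ⇒ peak ≥ ⌈35/8⌉ = 5, so 5 is optimal.

5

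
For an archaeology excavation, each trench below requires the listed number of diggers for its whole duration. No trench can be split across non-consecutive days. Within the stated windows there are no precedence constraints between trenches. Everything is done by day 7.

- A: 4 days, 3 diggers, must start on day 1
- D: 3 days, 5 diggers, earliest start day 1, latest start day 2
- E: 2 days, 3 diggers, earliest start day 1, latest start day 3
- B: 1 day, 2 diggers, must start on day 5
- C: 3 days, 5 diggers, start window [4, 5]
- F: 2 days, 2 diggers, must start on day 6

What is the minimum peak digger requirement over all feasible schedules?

11

Schedule A@1, D@1, E@1, B@5, C@4, F@6: d1:11  d2:11  d3:8  d4:8  d5:7  d6:7  d7:2 — peak 11.
No arrangement of the 12 feasible schedules does better.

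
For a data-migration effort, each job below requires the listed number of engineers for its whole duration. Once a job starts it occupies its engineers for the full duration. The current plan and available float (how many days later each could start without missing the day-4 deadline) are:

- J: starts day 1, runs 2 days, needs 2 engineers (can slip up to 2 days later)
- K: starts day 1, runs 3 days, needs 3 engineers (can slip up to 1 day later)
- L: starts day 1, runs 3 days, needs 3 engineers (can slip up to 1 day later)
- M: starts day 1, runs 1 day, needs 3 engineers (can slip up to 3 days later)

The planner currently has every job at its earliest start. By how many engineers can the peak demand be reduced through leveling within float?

3

Early-start peak: d1:11  d2:8  d3:6  d4:0 ⇒ 11.
Leveled (J@1, K@1, L@1, M@4): d1:8  d2:8  d3:6  d4:3 ⇒ 8.
Reduction 11 − 8 = 3.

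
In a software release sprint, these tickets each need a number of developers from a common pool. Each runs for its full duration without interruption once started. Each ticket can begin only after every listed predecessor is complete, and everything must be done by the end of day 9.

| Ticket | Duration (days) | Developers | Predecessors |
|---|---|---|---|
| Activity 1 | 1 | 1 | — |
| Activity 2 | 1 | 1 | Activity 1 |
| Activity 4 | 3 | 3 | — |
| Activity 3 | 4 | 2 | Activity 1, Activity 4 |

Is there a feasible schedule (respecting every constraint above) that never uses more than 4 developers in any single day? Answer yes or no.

yes

Schedule Activity 1@1, Activity 2@2, Activity 4@3, Activity 3@6: d1:1  d2:1  d3:3  d4:3  d5:3  d6:2  d7:2  d8:2  d9:2 — peak 3 ≤ 4.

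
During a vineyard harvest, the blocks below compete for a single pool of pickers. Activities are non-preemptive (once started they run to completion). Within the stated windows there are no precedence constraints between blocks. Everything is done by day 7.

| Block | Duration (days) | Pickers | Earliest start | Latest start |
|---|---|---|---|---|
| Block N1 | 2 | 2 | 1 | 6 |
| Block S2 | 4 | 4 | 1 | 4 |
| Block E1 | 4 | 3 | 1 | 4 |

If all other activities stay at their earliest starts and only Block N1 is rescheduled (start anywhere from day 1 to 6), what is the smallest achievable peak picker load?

7

Block N1@1: d1:9  d2:9  d3:7  d4:7  d5:0  d6:0  d7:0 → peak 9
Block N1@2: d1:7  d2:9  d3:9  d4:7  d5:0  d6:0  d7:0 → peak 9
Block N1@3: d1:7  d2:7  d3:9  d4:9  d5:0  d6:0  d7:0 → peak 9
Block N1@4: d1:7  d2:7  d3:7  d4:9  d5:2  d6:0  d7:0 → peak 9
Block N1@5: d1:7  d2:7  d3:7  d4:7  d5:2  d6:2  d7:0 → peak 7
Block N1@6: d1:7  d2:7  d3:7  d4:7  d5:0  d6:2  d7:2 → peak 7
Best is Block N1@5, peak 7.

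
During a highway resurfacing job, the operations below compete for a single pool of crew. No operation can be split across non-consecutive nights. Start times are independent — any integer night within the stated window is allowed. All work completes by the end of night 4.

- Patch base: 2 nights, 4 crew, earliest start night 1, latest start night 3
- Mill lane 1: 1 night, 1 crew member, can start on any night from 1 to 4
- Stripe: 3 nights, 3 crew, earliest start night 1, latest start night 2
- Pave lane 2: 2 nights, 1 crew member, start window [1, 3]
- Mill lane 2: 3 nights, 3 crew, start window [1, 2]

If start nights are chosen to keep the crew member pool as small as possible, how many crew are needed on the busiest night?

10

Early-start (Patch base@1, Mill lane 1@1, Stripe@1, Pave lane 2@1, Mill lane 2@1) gives peak 12: n1:12  n2:11  n3:6  n4:0.
Shift Pave lane 2→3, Mill lane 2→2.
Schedule Patch base@1, Mill lane 1@1, Stripe@1, Pave lane 2@3, Mill lane 2@2: n1:8  n2:10  n3:7  n4:4 — peak 10.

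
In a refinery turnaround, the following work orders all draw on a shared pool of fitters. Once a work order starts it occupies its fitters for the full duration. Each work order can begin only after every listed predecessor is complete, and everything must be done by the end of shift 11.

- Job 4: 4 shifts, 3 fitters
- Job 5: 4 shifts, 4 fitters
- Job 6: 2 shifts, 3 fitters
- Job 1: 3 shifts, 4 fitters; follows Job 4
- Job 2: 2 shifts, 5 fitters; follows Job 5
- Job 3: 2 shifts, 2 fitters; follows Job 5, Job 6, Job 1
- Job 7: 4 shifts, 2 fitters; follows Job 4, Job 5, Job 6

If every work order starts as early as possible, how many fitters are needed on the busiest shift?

11

Early-start schedule: Job 4@1, Job 5@1, Job 6@1, Job 1@5, Job 2@5, Job 3@8, Job 7@5.
Load per shift: shift 1: 10, shift 2: 10, shift 3: 7, shift 4: 7, shift 5: 11, shift 6: 11, shift 7: 6, shift 8: 4, shift 9: 2, shift 10: 0, shift 11: 0.
Peak is 11.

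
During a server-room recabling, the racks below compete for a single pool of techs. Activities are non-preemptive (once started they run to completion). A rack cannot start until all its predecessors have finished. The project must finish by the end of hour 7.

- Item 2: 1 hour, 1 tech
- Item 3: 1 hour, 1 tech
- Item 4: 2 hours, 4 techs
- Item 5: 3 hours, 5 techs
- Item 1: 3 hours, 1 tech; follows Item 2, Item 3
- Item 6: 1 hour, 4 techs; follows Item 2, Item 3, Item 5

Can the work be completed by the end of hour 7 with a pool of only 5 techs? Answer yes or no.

Schedule Item 2@1, Item 3@1, Item 4@5, Item 5@2, Item 1@5, Item 6@7: h1:2  h2:5  h3:5  h4:5  h5:5  h6:5  h7:5 — peak 5 ≤ 5.

yes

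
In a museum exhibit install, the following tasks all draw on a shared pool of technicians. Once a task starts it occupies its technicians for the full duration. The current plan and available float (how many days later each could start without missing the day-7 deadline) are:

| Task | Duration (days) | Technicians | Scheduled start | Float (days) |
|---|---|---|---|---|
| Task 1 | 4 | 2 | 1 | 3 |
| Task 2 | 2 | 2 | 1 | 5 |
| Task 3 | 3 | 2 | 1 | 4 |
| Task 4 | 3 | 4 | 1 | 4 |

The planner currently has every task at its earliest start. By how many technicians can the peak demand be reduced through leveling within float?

4

Early-start peak: d1:10  d2:10  d3:8  d4:2  d5:0  d6:0  d7:0 ⇒ 10.
Leveled (Task 1@1, Task 2@1, Task 3@1, Task 4@4): d1:6  d2:6  d3:4  d4:6  d5:4  d6:4  d7:0 ⇒ 6.
Reduction 10 − 6 = 4.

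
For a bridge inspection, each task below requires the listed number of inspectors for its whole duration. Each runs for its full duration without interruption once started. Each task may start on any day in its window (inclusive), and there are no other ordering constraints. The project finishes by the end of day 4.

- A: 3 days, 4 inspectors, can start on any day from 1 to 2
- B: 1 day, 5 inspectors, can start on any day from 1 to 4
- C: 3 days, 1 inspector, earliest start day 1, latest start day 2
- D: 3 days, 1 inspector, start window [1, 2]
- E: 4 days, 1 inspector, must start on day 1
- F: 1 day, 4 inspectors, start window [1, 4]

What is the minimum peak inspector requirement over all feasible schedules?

9

Early-start (A@1, B@1, C@1, D@1, E@1, F@1) gives peak 16: d1:16  d2:7  d3:7  d4:1.
Shift B→4, C→2, D→2.
Schedule A@1, B@4, C@2, D@2, E@1, F@1: d1:9  d2:7  d3:7  d4:8 — peak 9.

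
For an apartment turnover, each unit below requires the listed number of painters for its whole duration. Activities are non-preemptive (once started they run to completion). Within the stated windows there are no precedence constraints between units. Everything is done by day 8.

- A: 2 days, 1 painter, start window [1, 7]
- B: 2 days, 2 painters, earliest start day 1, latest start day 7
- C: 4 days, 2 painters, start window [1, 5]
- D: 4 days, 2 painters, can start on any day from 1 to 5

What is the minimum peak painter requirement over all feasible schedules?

Early-start (A@1, B@1, C@1, D@1) gives peak 7: d1:7  d2:7  d3:4  d4:4  d5:0  d6:0  d7:0  d8:0.
Shift C→3, D→3.
Schedule A@1, B@1, C@3, D@3: d1:3  d2:3  d3:4  d4:4  d5:4  d6:4  d7:0  d8:0 — peak 4.

4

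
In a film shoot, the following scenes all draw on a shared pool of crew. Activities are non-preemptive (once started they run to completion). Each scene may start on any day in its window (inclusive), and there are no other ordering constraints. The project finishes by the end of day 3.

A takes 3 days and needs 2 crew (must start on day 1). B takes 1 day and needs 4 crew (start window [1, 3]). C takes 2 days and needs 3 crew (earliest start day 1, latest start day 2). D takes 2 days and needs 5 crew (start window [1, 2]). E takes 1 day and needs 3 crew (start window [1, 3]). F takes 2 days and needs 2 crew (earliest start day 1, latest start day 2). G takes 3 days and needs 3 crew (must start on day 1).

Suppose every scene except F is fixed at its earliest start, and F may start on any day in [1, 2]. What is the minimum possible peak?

20

F@1: d1:22  d2:15  d3:5 → peak 22
F@2: d1:20  d2:15  d3:7 → peak 20
Best is F@2, peak 20.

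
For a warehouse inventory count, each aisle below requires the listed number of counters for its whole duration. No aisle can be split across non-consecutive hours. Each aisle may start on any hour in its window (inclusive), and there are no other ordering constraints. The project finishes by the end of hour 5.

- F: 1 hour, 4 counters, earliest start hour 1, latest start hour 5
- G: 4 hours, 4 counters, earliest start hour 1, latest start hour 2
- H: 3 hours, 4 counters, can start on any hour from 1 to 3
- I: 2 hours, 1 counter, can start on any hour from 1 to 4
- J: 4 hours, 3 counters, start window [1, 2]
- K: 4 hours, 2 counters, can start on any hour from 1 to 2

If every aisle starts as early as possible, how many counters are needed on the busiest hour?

18

Early-start schedule: F@1, G@1, H@1, I@1, J@1, K@1.
Load per hour: hour 1: 18, hour 2: 14, hour 3: 13, hour 4: 9, hour 5: 0.
Peak is 18.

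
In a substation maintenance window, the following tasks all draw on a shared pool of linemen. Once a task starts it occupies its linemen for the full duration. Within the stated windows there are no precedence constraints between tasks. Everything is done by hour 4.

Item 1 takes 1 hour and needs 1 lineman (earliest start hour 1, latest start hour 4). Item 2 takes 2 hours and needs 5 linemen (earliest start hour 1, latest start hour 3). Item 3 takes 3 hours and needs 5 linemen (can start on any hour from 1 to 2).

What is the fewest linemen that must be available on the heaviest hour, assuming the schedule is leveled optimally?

10

Early-start (Item 1@1, Item 2@1, Item 3@1) gives peak 11: h1:11  h2:10  h3:5  h4:0.
Shift Item 3→2.
Schedule Item 1@1, Item 2@1, Item 3@2: h1:6  h2:10  h3:5  h4:5 — peak 10.
No arrangement of the 24 feasible schedules does better.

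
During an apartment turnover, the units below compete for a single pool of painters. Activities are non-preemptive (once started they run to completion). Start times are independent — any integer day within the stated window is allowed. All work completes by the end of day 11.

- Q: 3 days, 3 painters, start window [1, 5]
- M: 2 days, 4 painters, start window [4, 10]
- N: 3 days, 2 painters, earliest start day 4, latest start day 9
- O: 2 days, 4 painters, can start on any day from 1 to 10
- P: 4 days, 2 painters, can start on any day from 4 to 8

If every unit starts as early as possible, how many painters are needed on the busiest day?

8

Early-start schedule: Q@1, M@4, N@4, O@1, P@4.
Load per day: day 1: 7, day 2: 7, day 3: 3, day 4: 8, day 5: 8, day 6: 4, day 7: 2, day 8: 0, day 9: 0, day 10: 0, day 11: 0.
Peak is 8.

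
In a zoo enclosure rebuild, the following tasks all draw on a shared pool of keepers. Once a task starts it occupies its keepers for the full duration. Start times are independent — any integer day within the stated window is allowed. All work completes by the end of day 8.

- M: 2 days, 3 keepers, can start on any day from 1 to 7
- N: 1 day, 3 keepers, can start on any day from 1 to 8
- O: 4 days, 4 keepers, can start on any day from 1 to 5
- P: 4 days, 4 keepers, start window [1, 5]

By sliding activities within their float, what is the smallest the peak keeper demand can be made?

Early-start (M@1, N@1, O@1, P@1) gives peak 14: d1:14  d2:11  d3:8  d4:8  d5:0  d6:0  d7:0  d8:0.
Shift N→3, P→5.
Schedule M@1, N@3, O@1, P@5: d1:7  d2:7  d3:7  d4:4  d5:4  d6:4  d7:4  d8:4 — peak 7.

7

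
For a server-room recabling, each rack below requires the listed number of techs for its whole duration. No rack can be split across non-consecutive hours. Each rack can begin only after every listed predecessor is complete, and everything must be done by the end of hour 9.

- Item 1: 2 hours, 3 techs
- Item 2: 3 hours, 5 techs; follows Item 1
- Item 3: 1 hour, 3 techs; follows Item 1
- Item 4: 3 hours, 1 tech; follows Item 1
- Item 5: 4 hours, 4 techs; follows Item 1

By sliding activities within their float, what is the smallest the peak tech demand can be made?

7

Early-start (Item 1@1, Item 2@3, Item 3@3, Item 4@3, Item 5@3) gives peak 13: h1:3  h2:3  h3:13  h4:10  h5:10  h6:4  h7:0  h8:0  h9:0.
Shift Item 3→6, Item 5→6.
Schedule Item 1@1, Item 2@3, Item 3@6, Item 4@3, Item 5@6: h1:3  h2:3  h3:6  h4:6  h5:6  h6:7  h7:4  h8:4  h9:4 — peak 7.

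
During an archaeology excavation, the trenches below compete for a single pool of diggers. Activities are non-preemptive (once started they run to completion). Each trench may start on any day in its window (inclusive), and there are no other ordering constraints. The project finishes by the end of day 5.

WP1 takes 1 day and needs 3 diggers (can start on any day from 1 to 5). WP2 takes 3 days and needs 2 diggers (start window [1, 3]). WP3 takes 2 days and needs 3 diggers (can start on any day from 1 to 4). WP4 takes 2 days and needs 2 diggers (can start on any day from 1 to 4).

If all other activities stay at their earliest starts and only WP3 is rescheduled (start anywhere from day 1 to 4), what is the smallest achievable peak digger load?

7

WP3@1: d1:10  d2:7  d3:2  d4:0  d5:0 → peak 10
WP3@2: d1:7  d2:7  d3:5  d4:0  d5:0 → peak 7
WP3@3: d1:7  d2:4  d3:5  d4:3  d5:0 → peak 7
WP3@4: d1:7  d2:4  d3:2  d4:3  d5:3 → peak 7
Best is WP3@2, peak 7.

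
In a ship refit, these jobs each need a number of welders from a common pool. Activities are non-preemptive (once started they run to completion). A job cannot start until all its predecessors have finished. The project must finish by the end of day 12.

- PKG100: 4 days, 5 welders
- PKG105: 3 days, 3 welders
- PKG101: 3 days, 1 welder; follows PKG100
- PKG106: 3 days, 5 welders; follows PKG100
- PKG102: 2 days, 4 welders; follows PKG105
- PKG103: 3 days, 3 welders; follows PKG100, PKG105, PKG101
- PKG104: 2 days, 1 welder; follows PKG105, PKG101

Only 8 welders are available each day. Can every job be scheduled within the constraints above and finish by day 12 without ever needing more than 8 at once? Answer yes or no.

Schedule PKG100@1, PKG105@1, PKG101@5, PKG106@5, PKG102@8, PKG103@8, PKG104@8: d1:8  d2:8  d3:8  d4:5  d5:6  d6:6  d7:6  d8:8  d9:8  d10:3  d11:0  d12:0 — peak 8 ≤ 8.

yes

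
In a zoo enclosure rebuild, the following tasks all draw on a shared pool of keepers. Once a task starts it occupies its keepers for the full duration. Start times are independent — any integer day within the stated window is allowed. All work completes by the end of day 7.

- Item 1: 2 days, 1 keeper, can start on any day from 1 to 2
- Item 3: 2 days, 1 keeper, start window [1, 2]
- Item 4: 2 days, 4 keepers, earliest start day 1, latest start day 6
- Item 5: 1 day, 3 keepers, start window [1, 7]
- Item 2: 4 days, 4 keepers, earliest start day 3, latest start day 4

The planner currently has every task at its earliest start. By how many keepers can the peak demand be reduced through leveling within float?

3

Early-start peak: d1:9  d2:6  d3:4  d4:4  d5:4  d6:4  d7:0 ⇒ 9.
Leveled (Item 1@1, Item 3@1, Item 4@1, Item 5@3, Item 2@4): d1:6  d2:6  d3:3  d4:4  d5:4  d6:4  d7:4 ⇒ 6.
Reduction 9 − 6 = 3.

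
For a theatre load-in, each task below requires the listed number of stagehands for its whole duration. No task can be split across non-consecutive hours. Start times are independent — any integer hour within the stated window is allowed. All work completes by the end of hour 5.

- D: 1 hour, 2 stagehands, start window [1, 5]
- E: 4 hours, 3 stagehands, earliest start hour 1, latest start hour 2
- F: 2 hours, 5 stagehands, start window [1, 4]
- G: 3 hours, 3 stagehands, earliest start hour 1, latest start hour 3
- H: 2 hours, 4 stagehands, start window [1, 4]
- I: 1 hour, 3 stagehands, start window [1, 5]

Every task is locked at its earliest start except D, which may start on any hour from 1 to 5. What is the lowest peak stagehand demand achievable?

D@1: h1:20  h2:15  h3:6  h4:3  h5:0 → peak 20
D@2: h1:18  h2:17  h3:6  h4:3  h5:0 → peak 18
D@3: h1:18  h2:15  h3:8  h4:3  h5:0 → peak 18
D@4: h1:18  h2:15  h3:6  h4:5  h5:0 → peak 18
D@5: h1:18  h2:15  h3:6  h4:3  h5:2 → peak 18
Best is D@2, peak 18.

18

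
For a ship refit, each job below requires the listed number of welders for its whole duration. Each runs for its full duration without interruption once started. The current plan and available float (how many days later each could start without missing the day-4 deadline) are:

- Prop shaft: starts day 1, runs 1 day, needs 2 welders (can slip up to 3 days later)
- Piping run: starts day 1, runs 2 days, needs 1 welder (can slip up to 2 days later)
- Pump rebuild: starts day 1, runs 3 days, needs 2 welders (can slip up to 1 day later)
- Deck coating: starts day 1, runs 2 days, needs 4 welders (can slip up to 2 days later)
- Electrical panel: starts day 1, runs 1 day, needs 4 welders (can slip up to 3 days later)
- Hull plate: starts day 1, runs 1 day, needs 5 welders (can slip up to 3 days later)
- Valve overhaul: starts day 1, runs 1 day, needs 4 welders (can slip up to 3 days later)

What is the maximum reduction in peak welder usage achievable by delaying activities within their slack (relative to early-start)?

Early-start peak: d1:22  d2:7  d3:2  d4:0 ⇒ 22.
Leveled (Prop shaft@1, Piping run@2, Pump rebuild@1, Deck coating@1, Electrical panel@4, Hull plate@3, Valve overhaul@4): d1:8  d2:7  d3:8  d4:8 ⇒ 8.
Reduction 22 − 8 = 14.

14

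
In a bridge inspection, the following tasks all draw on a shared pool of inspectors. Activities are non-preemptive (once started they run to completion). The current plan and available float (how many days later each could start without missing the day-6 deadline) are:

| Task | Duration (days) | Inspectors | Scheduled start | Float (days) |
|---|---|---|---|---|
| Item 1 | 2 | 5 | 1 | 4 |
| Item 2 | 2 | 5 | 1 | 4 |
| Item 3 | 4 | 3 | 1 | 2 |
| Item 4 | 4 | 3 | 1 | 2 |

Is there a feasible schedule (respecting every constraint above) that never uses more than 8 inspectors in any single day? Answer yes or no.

Schedule Item 1@1, Item 2@5, Item 3@1, Item 4@3: d1:8  d2:8  d3:6  d4:6  d5:8  d6:8 — peak 8 ≤ 8.

yes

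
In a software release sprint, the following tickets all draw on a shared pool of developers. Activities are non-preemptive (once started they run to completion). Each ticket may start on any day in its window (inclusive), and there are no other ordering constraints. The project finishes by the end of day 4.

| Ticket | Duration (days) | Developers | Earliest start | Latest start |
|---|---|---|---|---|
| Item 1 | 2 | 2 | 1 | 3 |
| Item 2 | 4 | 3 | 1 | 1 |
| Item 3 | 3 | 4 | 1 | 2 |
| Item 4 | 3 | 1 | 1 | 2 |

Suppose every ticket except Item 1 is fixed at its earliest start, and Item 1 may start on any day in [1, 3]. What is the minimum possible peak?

10

Item 1@1: d1:10  d2:10  d3:8  d4:3 → peak 10
Item 1@2: d1:8  d2:10  d3:10  d4:3 → peak 10
Item 1@3: d1:8  d2:8  d3:10  d4:5 → peak 10
Best is Item 1@1, peak 10.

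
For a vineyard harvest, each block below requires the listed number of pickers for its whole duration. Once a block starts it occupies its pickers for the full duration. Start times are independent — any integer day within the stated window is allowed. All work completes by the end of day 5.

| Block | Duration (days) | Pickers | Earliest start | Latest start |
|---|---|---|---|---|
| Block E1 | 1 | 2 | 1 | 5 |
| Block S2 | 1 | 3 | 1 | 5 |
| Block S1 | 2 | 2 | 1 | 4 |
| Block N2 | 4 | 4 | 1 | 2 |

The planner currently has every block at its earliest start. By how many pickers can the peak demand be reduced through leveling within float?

Early-start peak: d1:11  d2:6  d3:4  d4:4  d5:0 ⇒ 11.
Leveled (Block E1@1, Block S2@1, Block S1@2, Block N2@2): d1:5  d2:6  d3:6  d4:4  d5:4 ⇒ 6.
Reduction 11 − 6 = 5.

5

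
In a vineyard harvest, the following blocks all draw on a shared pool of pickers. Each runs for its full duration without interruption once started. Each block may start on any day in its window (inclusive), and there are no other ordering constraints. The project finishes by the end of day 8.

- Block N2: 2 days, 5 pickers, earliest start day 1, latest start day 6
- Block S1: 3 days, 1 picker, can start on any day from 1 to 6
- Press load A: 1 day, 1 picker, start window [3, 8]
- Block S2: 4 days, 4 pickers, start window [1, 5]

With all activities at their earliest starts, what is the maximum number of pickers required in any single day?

10

Early-start schedule: Block N2@1, Block S1@1, Press load A@3, Block S2@1.
Load per day: day 1: 10, day 2: 10, day 3: 6, day 4: 4, day 5: 0, day 6: 0, day 7: 0, day 8: 0.
Peak is 10.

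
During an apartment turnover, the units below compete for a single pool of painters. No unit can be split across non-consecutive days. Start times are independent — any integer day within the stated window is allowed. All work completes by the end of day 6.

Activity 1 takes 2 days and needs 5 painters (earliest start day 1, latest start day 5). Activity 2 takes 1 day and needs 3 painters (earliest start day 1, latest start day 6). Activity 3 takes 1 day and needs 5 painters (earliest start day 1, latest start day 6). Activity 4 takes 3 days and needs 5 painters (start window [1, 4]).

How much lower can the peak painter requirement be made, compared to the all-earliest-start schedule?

10

Early-start peak: d1:18  d2:10  d3:5  d4:0  d5:0  d6:0 ⇒ 18.
Leveled (Activity 1@1, Activity 2@1, Activity 3@3, Activity 4@4): d1:8  d2:5  d3:5  d4:5  d5:5  d6:5 ⇒ 8.
Reduction 18 − 8 = 10.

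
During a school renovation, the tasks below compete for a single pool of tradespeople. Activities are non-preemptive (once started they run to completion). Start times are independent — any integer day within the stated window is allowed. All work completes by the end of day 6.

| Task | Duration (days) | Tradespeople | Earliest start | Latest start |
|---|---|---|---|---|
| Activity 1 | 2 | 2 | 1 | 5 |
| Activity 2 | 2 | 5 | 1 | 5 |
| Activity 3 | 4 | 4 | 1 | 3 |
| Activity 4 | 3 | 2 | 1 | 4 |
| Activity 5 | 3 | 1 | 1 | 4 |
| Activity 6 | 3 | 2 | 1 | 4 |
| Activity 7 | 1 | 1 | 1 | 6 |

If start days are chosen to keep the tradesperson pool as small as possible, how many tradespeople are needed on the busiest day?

8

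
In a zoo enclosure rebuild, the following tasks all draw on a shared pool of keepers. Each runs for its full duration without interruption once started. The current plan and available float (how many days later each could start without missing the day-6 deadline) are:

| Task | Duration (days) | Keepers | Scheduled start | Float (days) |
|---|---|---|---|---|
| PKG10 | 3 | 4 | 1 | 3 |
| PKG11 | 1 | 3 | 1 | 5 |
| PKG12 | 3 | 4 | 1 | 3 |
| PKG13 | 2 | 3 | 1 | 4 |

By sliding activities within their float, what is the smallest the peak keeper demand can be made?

7

Early-start (PKG10@1, PKG11@1, PKG12@1, PKG13@1) gives peak 14: d1:14  d2:11  d3:8  d4:0  d5:0  d6:0.
Shift PKG12→4, PKG13→2.
Schedule PKG10@1, PKG11@1, PKG12@4, PKG13@2: d1:7  d2:7  d3:7  d4:4  d5:4  d6:4 — peak 7.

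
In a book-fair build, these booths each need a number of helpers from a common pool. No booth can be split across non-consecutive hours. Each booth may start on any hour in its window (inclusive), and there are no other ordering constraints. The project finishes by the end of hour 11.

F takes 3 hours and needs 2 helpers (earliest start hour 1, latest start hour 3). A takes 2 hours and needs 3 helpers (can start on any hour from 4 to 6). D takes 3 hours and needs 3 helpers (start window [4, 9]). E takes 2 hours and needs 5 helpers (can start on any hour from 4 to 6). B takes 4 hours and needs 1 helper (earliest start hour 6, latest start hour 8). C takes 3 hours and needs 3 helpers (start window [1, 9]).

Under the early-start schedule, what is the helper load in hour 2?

5

At early start, hour 2 has: F, C.
Demand: 2 + 3 = 5.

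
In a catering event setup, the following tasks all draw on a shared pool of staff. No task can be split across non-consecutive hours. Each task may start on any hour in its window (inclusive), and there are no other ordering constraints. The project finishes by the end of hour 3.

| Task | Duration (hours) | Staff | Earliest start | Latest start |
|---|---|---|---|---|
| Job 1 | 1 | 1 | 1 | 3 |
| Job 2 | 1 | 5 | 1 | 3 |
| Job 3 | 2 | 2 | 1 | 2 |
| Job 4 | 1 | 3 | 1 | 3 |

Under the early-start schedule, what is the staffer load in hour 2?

2

At early start, hour 2 has: Job 3.
Demand: 2 = 2.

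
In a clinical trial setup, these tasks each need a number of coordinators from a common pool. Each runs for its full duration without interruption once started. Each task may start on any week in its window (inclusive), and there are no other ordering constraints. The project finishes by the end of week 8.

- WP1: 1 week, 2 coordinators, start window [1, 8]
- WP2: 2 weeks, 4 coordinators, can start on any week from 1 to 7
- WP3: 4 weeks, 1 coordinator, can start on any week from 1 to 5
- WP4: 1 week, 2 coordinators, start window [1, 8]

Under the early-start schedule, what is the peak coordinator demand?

9

Early-start schedule: WP1@1, WP2@1, WP3@1, WP4@1.
Load per week: week 1: 9, week 2: 5, week 3: 1, week 4: 1, week 5: 0, week 6: 0, week 7: 0, week 8: 0.
Peak is 9.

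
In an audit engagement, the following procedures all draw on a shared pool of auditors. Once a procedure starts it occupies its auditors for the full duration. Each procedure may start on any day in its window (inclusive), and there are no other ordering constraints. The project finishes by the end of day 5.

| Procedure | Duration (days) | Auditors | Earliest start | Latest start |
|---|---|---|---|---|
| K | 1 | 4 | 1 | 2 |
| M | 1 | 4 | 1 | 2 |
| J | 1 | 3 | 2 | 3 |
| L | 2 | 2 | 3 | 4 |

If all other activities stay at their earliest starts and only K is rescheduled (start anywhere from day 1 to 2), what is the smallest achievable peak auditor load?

K@1: d1:8  d2:3  d3:2  d4:2  d5:0 → peak 8
K@2: d1:4  d2:7  d3:2  d4:2  d5:0 → peak 7
Best is K@2, peak 7.

7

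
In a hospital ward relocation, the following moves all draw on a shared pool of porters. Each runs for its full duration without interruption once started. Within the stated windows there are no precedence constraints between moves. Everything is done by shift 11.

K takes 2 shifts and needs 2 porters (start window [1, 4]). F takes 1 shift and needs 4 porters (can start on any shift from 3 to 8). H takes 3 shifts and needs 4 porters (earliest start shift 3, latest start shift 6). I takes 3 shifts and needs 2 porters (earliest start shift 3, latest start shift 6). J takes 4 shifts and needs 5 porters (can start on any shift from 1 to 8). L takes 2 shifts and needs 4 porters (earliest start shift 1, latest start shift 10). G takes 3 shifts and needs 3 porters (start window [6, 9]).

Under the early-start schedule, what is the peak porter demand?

Early-start schedule: K@1, F@3, H@3, I@3, J@1, L@1, G@6.
Load per shift: shift 1: 11, shift 2: 11, shift 3: 15, shift 4: 11, shift 5: 6, shift 6: 3, shift 7: 3, shift 8: 3, shift 9: 0, shift 10: 0, shift 11: 0.
Peak is 15.

15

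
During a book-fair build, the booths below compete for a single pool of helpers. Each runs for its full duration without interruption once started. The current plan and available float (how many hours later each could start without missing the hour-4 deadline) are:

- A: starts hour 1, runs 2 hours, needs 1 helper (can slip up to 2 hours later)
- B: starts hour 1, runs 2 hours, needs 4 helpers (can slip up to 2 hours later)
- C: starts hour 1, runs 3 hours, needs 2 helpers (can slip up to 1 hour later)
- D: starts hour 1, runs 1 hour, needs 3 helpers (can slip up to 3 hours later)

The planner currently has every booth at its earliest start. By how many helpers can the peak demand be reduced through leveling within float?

Early-start peak: h1:10  h2:7  h3:2  h4:0 ⇒ 10.
Leveled (A@1, B@3, C@1, D@1): h1:6  h2:3  h3:6  h4:4 ⇒ 6.
Reduction 10 − 6 = 4.

4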